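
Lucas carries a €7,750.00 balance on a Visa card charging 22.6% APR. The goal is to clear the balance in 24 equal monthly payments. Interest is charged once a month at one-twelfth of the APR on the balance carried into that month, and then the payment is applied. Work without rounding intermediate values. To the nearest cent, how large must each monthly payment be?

€404.36

Monthly rate r = 22.6%/12 = 1.88333% = 0.0188333.
Level-payment amortization: P = B₀·r / (1 − (1+r)^(−n)) = 7750.00·0.0188333 / (1 − 1.01883^(−24)).
Denominator 1 − (1+r)^(−24) = 0.360965198.
P = 145.958 / 0.360965198 ≈ 404.36.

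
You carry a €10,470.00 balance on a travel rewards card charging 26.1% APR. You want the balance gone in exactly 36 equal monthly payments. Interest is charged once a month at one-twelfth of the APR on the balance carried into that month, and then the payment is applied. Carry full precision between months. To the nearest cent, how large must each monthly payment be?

Monthly rate r = 26.1%/12 = 2.175% = 0.02175.
Level-payment amortization: P = B₀·r / (1 − (1+r)^(−n)) = 10470.00·0.02175 / (1 − 1.02175^(−36)).
Denominator 1 − (1+r)^(−36) = 0.539114834.
P = 227.723 / 0.539114834 ≈ 422.40.

€422.40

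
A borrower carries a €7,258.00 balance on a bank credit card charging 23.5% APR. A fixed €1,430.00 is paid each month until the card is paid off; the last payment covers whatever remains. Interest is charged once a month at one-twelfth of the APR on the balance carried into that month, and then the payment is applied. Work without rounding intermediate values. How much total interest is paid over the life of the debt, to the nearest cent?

Monthly rate r = 23.5%/12 = 1.95833% = 0.0195833.
Payoff takes n = ⌈−ln(1 − rB₀/P)/ln(1+r)⌉ = ⌈5.398⌉ = 6 payments; the last is €572.48.
Total paid = 5·€1,430.00 + €572.48 = €7,722.48.
Total interest = total paid − principal = €7,722.48 − €7,258.00 = €464.48.

€464.48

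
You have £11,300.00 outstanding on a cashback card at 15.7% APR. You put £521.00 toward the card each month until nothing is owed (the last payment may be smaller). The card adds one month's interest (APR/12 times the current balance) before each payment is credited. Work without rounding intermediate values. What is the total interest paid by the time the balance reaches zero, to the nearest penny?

£2,077.86

Monthly rate r = 15.7%/12 = 1.30833% = 0.0130833.
Payoff takes n = ⌈−ln(1 − rB₀/P)/ln(1+r)⌉ = ⌈25.676⌉ = 26 payments; the last is £352.86.
Total paid = 25·£521.00 + £352.86 = £13,377.86.
Total interest = total paid − principal = £13,377.86 − £11,300.00 = £2,077.86.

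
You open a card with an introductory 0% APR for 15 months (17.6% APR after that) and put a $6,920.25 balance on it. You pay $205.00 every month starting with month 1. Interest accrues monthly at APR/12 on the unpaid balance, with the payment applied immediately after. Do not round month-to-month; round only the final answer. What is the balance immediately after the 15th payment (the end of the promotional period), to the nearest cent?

$3,845.25

Promo months 1–15 at r₀ = 0%/12 = 0; months 16+ at r₁ = 17.6%/12 = 0.0146667.
After month 15 (no interest yet): B = $6,920.25 − 15·$205.00 = $3,845.25.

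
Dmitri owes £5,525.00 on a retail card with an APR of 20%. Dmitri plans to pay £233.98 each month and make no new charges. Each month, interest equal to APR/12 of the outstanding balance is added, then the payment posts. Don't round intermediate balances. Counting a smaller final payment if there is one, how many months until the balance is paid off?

31 months

Monthly rate r = 20%/12 = 1.66667% = 0.0166667.
Recurrence: B ← B·(1+r) − £233.98.
Month 1: interest £92.08; balance after payment £5,383.10.
Month 2: interest £89.72; balance after payment £5,238.84.
Closed form: n = −ln(1 − rB₀/P)/ln(1+r) = −ln(0.60645)/ln(1.01667) ≈ 30.258, so the balance reaches zero during payment 31.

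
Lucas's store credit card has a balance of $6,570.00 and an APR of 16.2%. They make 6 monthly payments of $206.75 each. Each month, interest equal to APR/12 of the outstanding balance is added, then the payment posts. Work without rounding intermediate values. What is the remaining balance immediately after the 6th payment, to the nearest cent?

Monthly rate r = 16.2%/12 = 1.35% = 0.0135.
Each month: B ← B·(1+r) − $206.75.
Month 1: interest $88.69; balance after payment $6,451.94.
Month 2: interest $87.10; balance after payment $6,332.30.
Month 3: interest $85.49; balance after payment $6,211.03.
Month 4: interest $83.85; balance after payment $6,088.13.
Month 5: interest $82.19; balance after payment $5,963.57.
Month 6: interest $80.51; balance after payment $5,837.33.

$5,837.33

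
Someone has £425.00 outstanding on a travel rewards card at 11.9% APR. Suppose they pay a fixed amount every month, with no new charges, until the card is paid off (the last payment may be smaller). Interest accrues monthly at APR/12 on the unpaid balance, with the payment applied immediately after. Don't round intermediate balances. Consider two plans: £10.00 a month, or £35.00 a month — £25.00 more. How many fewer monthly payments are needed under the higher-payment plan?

Monthly rate r = 11.9%/12 = 0.991667% = 0.00991667.
At £10.00/mo: n = ⌈−ln(1 − rB₀/P)/ln(1+r)⌉ = 56 payments (last £4.59); total interest = total paid − £425.00 = £129.59.
At £35.00/mo: 14 payments (last £0.09); total interest £30.09.
Payments saved = 56 − 14 = 42.

42 fewer payments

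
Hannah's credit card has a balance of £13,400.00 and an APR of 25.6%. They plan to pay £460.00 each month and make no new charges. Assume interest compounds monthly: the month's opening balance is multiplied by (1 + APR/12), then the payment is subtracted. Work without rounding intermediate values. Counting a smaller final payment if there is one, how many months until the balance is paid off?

47 payments

Monthly rate r = 25.6%/12 = 2.13333% = 0.0213333.
Recurrence: B ← B·(1+r) − £460.00.
Month 1: interest £285.87; balance after payment £13,225.87.
Month 2: interest £282.15; balance after payment £13,048.02.
Closed form: n = −ln(1 − rB₀/P)/ln(1+r) = −ln(0.37855)/ln(1.02133) ≈ 46.019, so the balance reaches zero during payment 47.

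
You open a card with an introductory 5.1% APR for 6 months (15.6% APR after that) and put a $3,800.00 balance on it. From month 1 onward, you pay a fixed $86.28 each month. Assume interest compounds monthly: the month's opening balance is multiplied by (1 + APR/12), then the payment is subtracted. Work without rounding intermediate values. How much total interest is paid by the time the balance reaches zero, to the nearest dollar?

$1,462

Promo months 1–6 at r₀ = 5.1%/12 = 0.00425; months 7+ at r₁ = 15.6%/12 = 0.013.
After month 6: iterate B ← B·(1+r₀) − $86.28 for 6 months → $3,374.72.
Then at r₁ with $86.28/mo: n₂ = −ln(1 − r₁·B/P)/ln(1+r₁) ≈ 54.99 → 55 more payments.
Total paid = 60·$86.28 + $85.31 = $5,262.11; interest = $5,262.11 − $3,800.00 = $1,462.11.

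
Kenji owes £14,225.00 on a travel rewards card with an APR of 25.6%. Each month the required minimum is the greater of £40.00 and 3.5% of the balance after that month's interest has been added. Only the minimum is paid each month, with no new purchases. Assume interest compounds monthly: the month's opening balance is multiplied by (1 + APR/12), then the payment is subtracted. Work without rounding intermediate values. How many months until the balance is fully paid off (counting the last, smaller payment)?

219 months

Monthly rate r = 25.6%/12 = 2.13333% = 0.0213333.
While 3.5% of the post-interest balance exceeds £40.00, each month B ← (B·(1+r))·(1 − 0.035), i.e. B shrinks by the factor (1+r)·0.965 = 0.98559.
This holds for months 1–176. Entering month 177 the balance is £1,104.94; 3.5% of the post-interest balance is now below £40.00, so the flat £40.00 minimum applies from here.
From month 177 a fixed £40.00 at rate r clears £1,104.94 in 43 more payments. Total: 176 + 43 = 219 months.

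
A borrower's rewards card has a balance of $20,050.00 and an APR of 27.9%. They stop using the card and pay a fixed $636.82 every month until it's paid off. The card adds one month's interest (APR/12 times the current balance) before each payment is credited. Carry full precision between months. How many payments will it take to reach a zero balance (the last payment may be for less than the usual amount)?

58 months

Monthly rate r = 27.9%/12 = 2.325% = 0.02325.
Recurrence: B ← B·(1+r) − $636.82.
Month 1: interest $466.16; balance after payment $19,879.34.
Month 2: interest $462.19; balance after payment $19,704.72.
Closed form: n = −ln(1 − rB₀/P)/ln(1+r) = −ln(0.26798)/ln(1.02325) ≈ 57.294, so the balance reaches zero during payment 58.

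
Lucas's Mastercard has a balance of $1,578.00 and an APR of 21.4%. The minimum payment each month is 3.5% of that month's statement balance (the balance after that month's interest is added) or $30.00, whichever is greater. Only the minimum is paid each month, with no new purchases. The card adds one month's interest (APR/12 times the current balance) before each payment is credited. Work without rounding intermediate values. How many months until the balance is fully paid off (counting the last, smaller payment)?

75 months

Monthly rate r = 21.4%/12 = 1.78333% = 0.0178333.
While 3.5% of the post-interest balance exceeds $30.00, each month B ← (B·(1+r))·(1 − 0.035), i.e. B shrinks by the factor (1+r)·0.965 = 0.98221.
This holds for months 1–35. Entering month 36 the balance is $841.87; 3.5% of the post-interest balance is now below $30.00, so the flat $30.00 minimum applies from here.
From month 36 a fixed $30.00 at rate r clears $841.87 in 40 more payments. Total: 35 + 40 = 75 months.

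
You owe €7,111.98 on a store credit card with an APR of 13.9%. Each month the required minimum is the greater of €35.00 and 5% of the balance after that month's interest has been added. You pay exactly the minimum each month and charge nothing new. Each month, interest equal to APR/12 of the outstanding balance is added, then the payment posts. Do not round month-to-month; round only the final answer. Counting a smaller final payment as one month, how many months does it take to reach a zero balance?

82 months

Monthly rate r = 13.9%/12 = 1.15833% = 0.0115833.
While 5% of the post-interest balance exceeds €35.00, each month B ← (B·(1+r))·(1 − 0.05), i.e. B shrinks by the factor (1+r)·0.95 = 0.961.
This holds for months 1–59. Entering month 60 the balance is €680.43; 5% of the post-interest balance is now below €35.00, so the flat €35.00 minimum applies from here.
From month 60 a fixed €35.00 at rate r clears €680.43 in 23 more payments. Total: 59 + 23 = 82 months.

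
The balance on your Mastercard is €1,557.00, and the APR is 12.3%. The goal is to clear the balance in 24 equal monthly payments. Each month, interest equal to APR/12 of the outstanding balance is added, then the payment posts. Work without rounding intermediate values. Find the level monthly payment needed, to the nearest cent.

€73.51

Monthly rate r = 12.3%/12 = 1.025% = 0.01025.
Level-payment amortization: P = B₀·r / (1 − (1+r)^(−n)) = 1557.00·0.01025 / (1 − 1.01025^(−24)).
Denominator 1 − (1+r)^(−24) = 0.217098038.
P = 15.9593 / 0.217098038 ≈ 73.51.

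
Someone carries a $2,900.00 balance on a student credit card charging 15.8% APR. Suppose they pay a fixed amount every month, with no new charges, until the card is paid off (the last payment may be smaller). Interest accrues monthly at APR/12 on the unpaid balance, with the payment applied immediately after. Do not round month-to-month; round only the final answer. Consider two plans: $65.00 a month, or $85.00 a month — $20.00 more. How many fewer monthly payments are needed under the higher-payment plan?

22 fewer payments

Monthly rate r = 15.8%/12 = 1.31667% = 0.0131667.
At $65.00/mo: n = ⌈−ln(1 − rB₀/P)/ln(1+r)⌉ = 68 payments (last $44.59); total interest = total paid − $2,900.00 = $1,499.59.
At $85.00/mo: 46 payments (last $50.68); total interest $975.68.
Payments saved = 68 − 46 = 22.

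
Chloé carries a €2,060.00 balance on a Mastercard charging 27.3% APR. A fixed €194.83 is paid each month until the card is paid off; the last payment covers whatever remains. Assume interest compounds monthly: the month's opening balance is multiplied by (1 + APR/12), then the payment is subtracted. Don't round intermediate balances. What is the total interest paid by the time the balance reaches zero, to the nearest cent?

€323.48

Monthly rate r = 27.3%/12 = 2.275% = 0.02275.
Payoff takes n = ⌈−ln(1 − rB₀/P)/ln(1+r)⌉ = ⌈12.232⌉ = 13 payments; the last is €45.52.
Total paid = 12·€194.83 + €45.52 = €2,383.48.
Total interest = total paid − principal = €2,383.48 − €2,060.00 = €323.48.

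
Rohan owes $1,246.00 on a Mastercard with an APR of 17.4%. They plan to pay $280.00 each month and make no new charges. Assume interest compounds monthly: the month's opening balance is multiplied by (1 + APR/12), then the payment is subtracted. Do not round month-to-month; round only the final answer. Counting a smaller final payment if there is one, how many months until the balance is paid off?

Monthly rate r = 17.4%/12 = 1.45% = 0.0145.
Recurrence: B ← B·(1+r) − $280.00.
Month 1: interest $18.07; balance after payment $984.07.
Month 2: interest $14.27; balance after payment $718.34.
Month 3: interest $10.42; balance after payment $448.75.
Month 4: interest $6.51; balance after payment $175.26.
Month 5: interest $2.54; balance after payment $0.00.

5 payments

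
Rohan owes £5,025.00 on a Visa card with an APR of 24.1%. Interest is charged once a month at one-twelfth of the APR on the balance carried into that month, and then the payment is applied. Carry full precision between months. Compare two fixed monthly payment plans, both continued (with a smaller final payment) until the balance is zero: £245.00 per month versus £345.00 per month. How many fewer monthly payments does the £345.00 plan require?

9 fewer payments

Monthly rate r = 24.1%/12 = 2.00833% = 0.0200833.
At £245.00/mo: n = ⌈−ln(1 − rB₀/P)/ln(1+r)⌉ = 27 payments (last £171.64); total interest = total paid − £5,025.00 = £1,516.64.
At £345.00/mo: 18 payments (last £139.80); total interest £979.80.
Payments saved = 27 − 18 = 9.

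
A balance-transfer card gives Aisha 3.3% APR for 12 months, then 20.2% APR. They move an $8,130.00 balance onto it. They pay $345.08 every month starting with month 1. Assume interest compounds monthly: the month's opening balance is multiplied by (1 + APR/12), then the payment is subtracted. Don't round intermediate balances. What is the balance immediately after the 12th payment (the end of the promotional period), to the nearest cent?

Promo months 1–12 at r₀ = 3.3%/12 = 0.00275; months 13+ at r₁ = 20.2%/12 = 0.0168333.
After month 12: iterate B ← B·(1+r₀) − $345.08 for 12 months → $4,198.22.

$4,198.22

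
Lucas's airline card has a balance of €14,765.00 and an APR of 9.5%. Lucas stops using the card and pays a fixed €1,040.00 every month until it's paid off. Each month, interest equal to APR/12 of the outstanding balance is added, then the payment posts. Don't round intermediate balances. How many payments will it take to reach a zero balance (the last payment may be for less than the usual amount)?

Monthly rate r = 9.5%/12 = 0.791667% = 0.00791667.
Recurrence: B ← B·(1+r) − €1,040.00.
Month 1: interest €116.89; balance after payment €13,841.89.
Month 2: interest €109.58; balance after payment €12,911.47.
Closed form: n = −ln(1 − rB₀/P)/ln(1+r) = −ln(0.88761)/ln(1.00792) ≈ 15.120, so the balance reaches zero during payment 16.

16 months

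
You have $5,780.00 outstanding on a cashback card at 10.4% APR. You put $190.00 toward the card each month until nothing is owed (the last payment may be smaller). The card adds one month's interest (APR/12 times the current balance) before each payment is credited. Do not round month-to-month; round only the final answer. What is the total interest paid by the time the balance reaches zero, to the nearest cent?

Monthly rate r = 10.4%/12 = 0.866667% = 0.00866667.
Payoff takes n = ⌈−ln(1 − rB₀/P)/ln(1+r)⌉ = ⌈35.466⌉ = 36 payments; the last is $88.76.
Total paid = 35·$190.00 + $88.76 = $6,738.76.
Total interest = total paid − principal = $6,738.76 − $5,780.00 = $958.76.

$958.76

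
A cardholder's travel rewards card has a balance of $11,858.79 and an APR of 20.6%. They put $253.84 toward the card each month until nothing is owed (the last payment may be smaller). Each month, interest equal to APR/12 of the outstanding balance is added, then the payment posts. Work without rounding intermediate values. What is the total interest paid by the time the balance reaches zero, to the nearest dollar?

Monthly rate r = 20.6%/12 = 1.71667% = 0.0171667.
Payoff takes n = ⌈−ln(1 − rB₀/P)/ln(1+r)⌉ = ⌈95.142⌉ = 96 payments; the last is $36.35.
Total paid = 95·$253.84 + $36.35 = $24,151.15.
Total interest = total paid − principal = $24,151.15 − $11,858.79 = $12,292.36.

$12,292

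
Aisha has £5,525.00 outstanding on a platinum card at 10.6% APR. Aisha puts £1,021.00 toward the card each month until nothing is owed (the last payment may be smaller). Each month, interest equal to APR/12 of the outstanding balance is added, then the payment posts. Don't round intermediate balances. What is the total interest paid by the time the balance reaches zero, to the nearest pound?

Monthly rate r = 10.6%/12 = 0.883333% = 0.00883333.
Payoff takes n = ⌈−ln(1 − rB₀/P)/ln(1+r)⌉ = ⌈5.569⌉ = 6 payments; the last is £582.48.
Total paid = 5·£1,021.00 + £582.48 = £5,687.48.
Total interest = total paid − principal = £5,687.48 − £5,525.00 = £162.48.

£162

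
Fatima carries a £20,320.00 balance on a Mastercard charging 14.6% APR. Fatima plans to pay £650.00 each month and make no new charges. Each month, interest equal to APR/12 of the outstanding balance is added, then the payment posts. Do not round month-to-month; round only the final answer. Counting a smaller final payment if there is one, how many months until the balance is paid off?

40 months

Monthly rate r = 14.6%/12 = 1.21667% = 0.0121667.
Recurrence: B ← B·(1+r) − £650.00.
Month 1: interest £247.23; balance after payment £19,917.23.
Month 2: interest £242.33; balance after payment £19,509.55.
Closed form: n = −ln(1 − rB₀/P)/ln(1+r) = −ln(0.61965)/ln(1.01217) ≈ 39.576, so the balance reaches zero during payment 40.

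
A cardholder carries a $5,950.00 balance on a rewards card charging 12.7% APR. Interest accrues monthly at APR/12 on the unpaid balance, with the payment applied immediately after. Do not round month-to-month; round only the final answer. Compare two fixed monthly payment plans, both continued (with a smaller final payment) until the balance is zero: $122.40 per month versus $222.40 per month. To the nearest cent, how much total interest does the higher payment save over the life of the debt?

Monthly rate r = 12.7%/12 = 1.05833% = 0.0105833.
At $122.40/mo: n = ⌈−ln(1 − rB₀/P)/ln(1+r)⌉ = 69 payments (last $77.17); total interest = total paid − $5,950.00 = $2,450.37.
At $222.40/mo: 32 payments (last $137.98); total interest $1,082.38.
Interest saved = $2,450.37 − $1,082.38 = $1,367.99.

$1,367.99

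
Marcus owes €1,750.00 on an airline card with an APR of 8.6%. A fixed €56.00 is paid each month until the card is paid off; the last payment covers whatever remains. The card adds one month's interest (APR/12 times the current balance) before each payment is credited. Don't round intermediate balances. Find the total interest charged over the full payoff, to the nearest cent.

€238.36

Monthly rate r = 8.6%/12 = 0.716667% = 0.00716667.
Payoff takes n = ⌈−ln(1 − rB₀/P)/ln(1+r)⌉ = ⌈35.506⌉ = 36 payments; the last is €28.36.
Total paid = 35·€56.00 + €28.36 = €1,988.36.
Total interest = total paid − principal = €1,988.36 − €1,750.00 = €238.36.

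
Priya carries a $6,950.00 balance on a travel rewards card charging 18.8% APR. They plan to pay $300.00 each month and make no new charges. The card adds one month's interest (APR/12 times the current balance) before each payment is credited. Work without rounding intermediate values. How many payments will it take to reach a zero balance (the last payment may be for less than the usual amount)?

30 payments

Monthly rate r = 18.8%/12 = 1.56667% = 0.0156667.
Recurrence: B ← B·(1+r) − $300.00.
Month 1: interest $108.88; balance after payment $6,758.88.
Month 2: interest $105.89; balance after payment $6,564.77.
Closed form: n = −ln(1 − rB₀/P)/ln(1+r) = −ln(0.63706)/ln(1.01567) ≈ 29.006, so the balance reaches zero during payment 30.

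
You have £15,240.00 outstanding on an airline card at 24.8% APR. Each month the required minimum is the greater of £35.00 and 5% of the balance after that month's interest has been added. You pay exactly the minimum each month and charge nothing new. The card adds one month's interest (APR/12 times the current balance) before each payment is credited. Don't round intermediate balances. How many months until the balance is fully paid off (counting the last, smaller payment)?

126 months

Monthly rate r = 24.8%/12 = 2.06667% = 0.0206667.
While 5% of the post-interest balance exceeds £35.00, each month B ← (B·(1+r))·(1 − 0.05), i.e. B shrinks by the factor (1+r)·0.95 = 0.96963.
This holds for months 1–101. Entering month 102 the balance is £676.62; 5% of the post-interest balance is now below £35.00, so the flat £35.00 minimum applies from here.
From month 102 a fixed £35.00 at rate r clears £676.62 in 25 more payments. Total: 101 + 25 = 126 months.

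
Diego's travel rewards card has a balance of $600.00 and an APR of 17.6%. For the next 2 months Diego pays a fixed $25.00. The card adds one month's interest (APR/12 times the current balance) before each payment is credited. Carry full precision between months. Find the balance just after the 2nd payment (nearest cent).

$567.36

Monthly rate r = 17.6%/12 = 1.46667% = 0.0146667.
Each month: B ← B·(1+r) − $25.00.
Month 1: interest $8.80; balance after payment $583.80.
Month 2: interest $8.56; balance after payment $567.36.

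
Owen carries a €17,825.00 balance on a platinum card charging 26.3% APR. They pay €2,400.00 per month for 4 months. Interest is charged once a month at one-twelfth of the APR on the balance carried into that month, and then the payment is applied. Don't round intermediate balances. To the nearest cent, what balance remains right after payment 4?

Monthly rate r = 26.3%/12 = 2.19167% = 0.0219167.
Each month: B ← B·(1+r) − €2,400.00.
Month 1: interest €390.66; balance after payment €15,815.66.
Month 2: interest €346.63; balance after payment €13,762.29.
Month 3: interest €301.62; balance after payment €11,663.91.
Month 4: interest €255.63; balance after payment €9,519.55.

€9,519.55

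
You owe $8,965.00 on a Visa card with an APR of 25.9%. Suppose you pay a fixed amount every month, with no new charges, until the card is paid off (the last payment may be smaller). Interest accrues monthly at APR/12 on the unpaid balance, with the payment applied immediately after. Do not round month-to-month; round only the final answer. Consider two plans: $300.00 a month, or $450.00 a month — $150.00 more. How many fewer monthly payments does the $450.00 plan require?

Monthly rate r = 25.9%/12 = 2.15833% = 0.0215833.
At $300.00/mo: n = ⌈−ln(1 − rB₀/P)/ln(1+r)⌉ = 49 payments (last $149.84); total interest = total paid − $8,965.00 = $5,584.84.
At $450.00/mo: 27 payments (last $146.49); total interest $2,881.49.
Payments saved = 49 − 27 = 22.

22 fewer payments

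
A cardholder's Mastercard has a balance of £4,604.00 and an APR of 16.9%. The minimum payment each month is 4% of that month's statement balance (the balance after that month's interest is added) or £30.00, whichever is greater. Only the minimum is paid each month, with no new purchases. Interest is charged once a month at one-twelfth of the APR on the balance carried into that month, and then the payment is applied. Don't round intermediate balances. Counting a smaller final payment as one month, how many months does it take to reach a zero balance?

Monthly rate r = 16.9%/12 = 1.40833% = 0.0140833.
While 4% of the post-interest balance exceeds £30.00, each month B ← (B·(1+r))·(1 − 0.04), i.e. B shrinks by the factor (1+r)·0.96 = 0.97352.
This holds for months 1–69. Entering month 70 the balance is £722.66; 4% of the post-interest balance is now below £30.00, so the flat £30.00 minimum applies from here.
From month 70 a fixed £30.00 at rate r clears £722.66 in 30 more payments. Total: 69 + 30 = 99 months.

99 months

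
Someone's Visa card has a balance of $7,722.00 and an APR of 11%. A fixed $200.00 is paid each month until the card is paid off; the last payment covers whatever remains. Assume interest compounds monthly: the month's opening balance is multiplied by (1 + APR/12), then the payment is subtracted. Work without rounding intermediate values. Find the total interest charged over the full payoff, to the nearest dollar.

Monthly rate r = 11%/12 = 0.916667% = 0.00916667.
Payoff takes n = ⌈−ln(1 − rB₀/P)/ln(1+r)⌉ = ⌈47.873⌉ = 48 payments; the last is $174.77.
Total paid = 47·$200.00 + $174.77 = $9,574.77.
Total interest = total paid − principal = $9,574.77 − $7,722.00 = $1,852.77.

$1,853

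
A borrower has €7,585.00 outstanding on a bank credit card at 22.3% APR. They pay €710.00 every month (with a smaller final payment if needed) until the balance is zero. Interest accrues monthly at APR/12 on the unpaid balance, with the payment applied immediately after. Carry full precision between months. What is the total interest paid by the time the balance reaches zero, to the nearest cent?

€948.67

Monthly rate r = 22.3%/12 = 1.85833% = 0.0185833.
Payoff takes n = ⌈−ln(1 − rB₀/P)/ln(1+r)⌉ = ⌈12.019⌉ = 13 payments; the last is €13.67.
Total paid = 12·€710.00 + €13.67 = €8,533.67.
Total interest = total paid − principal = €8,533.67 − €7,585.00 = €948.67.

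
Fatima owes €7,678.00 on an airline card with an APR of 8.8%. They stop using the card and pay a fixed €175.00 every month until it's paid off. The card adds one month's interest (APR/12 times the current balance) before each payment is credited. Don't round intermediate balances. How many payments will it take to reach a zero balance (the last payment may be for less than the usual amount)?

Monthly rate r = 8.8%/12 = 0.733333% = 0.00733333.
Recurrence: B ← B·(1+r) − €175.00.
Month 1: interest €56.31; balance after payment €7,559.31.
Month 2: interest €55.43; balance after payment €7,439.74.
Closed form: n = −ln(1 − rB₀/P)/ln(1+r) = −ln(0.67826)/ln(1.00733) ≈ 53.135, so the balance reaches zero during payment 54.

54 payments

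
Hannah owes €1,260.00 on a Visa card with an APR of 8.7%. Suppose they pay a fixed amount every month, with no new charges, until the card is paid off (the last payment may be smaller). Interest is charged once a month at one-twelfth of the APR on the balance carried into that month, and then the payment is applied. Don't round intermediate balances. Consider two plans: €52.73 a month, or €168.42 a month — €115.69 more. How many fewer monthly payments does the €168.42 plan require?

Monthly rate r = 8.7%/12 = 0.725% = 0.00725.
At €52.73/mo: n = ⌈−ln(1 − rB₀/P)/ln(1+r)⌉ = 27 payments (last €17.72); total interest = total paid − €1,260.00 = €128.70.
At €168.42/mo: 8 payments (last €121.33); total interest €40.27.
Payments saved = 27 − 8 = 19.

19 fewer payments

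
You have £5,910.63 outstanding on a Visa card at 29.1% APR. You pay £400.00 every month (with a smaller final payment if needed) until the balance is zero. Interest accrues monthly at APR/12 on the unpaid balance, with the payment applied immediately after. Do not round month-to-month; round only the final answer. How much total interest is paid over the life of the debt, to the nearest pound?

£1,497

Monthly rate r = 29.1%/12 = 2.425% = 0.02425.
Payoff takes n = ⌈−ln(1 − rB₀/P)/ln(1+r)⌉ = ⌈18.517⌉ = 19 payments; the last is £208.08.
Total paid = 18·£400.00 + £208.08 = £7,408.08.
Total interest = total paid − principal = £7,408.08 − £5,910.63 = £1,497.45.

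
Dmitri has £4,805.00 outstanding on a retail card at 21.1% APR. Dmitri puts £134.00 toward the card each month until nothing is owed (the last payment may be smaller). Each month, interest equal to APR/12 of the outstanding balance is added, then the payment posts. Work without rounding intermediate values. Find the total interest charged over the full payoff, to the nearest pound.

Monthly rate r = 21.1%/12 = 1.75833% = 0.0175833.
Payoff takes n = ⌈−ln(1 − rB₀/P)/ln(1+r)⌉ = ⌈57.119⌉ = 58 payments; the last is £16.13.
Total paid = 57·£134.00 + £16.13 = £7,654.13.
Total interest = total paid − principal = £7,654.13 − £4,805.00 = £2,849.13.

£2,849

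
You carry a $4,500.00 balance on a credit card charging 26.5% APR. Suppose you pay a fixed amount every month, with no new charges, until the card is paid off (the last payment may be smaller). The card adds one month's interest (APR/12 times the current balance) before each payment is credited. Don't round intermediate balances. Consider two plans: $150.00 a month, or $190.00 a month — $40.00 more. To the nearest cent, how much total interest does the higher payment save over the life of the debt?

Monthly rate r = 26.5%/12 = 2.20833% = 0.0220833.
At $150.00/mo: n = ⌈−ln(1 − rB₀/P)/ln(1+r)⌉ = 50 payments (last $109.38); total interest = total paid − $4,500.00 = $2,959.38.
At $190.00/mo: 34 payments (last $169.59); total interest $1,939.59.
Interest saved = $2,959.38 − $1,939.59 = $1,019.79.

$1,019.79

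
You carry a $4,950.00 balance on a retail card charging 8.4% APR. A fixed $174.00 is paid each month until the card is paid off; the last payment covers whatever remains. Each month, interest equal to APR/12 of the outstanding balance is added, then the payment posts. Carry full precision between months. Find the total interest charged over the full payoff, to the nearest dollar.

$589

Monthly rate r = 8.4%/12 = 0.7% = 0.007.
Payoff takes n = ⌈−ln(1 − rB₀/P)/ln(1+r)⌉ = ⌈31.835⌉ = 32 payments; the last is $145.32.
Total paid = 31·$174.00 + $145.32 = $5,539.32.
Total interest = total paid − principal = $5,539.32 − $4,950.00 = $589.32.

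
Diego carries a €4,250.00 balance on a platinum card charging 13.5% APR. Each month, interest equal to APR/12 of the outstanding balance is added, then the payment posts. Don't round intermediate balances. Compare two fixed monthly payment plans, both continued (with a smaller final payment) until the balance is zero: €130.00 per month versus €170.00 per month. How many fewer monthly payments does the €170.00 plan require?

11 fewer payments

Monthly rate r = 13.5%/12 = 1.125% = 0.01125.
At €130.00/mo: n = ⌈−ln(1 − rB₀/P)/ln(1+r)⌉ = 41 payments (last €128.34); total interest = total paid − €4,250.00 = €1,078.34.
At €170.00/mo: 30 payments (last €88.57); total interest €768.57.
Payments saved = 41 − 30 = 11.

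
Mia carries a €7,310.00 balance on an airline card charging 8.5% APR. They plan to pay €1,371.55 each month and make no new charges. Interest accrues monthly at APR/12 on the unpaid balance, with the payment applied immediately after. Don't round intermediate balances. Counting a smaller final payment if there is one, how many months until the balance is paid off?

6 payments

Monthly rate r = 8.5%/12 = 0.708333% = 0.00708333.
Recurrence: B ← B·(1+r) − €1,371.55.
Month 1: interest €51.78; balance after payment €5,990.23.
Month 2: interest €42.43; balance after payment €4,661.11.
Month 3: interest €33.02; balance after payment €3,322.58.
Month 4: interest €23.53; balance after payment €1,974.56.
Month 5: interest €13.99; balance after payment €617.00.
Month 6: interest €4.37; balance after payment €0.00.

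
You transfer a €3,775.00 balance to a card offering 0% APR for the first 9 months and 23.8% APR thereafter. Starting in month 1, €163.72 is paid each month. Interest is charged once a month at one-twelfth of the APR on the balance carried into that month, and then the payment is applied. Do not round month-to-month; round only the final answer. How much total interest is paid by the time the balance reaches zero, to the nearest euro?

Promo months 1–9 at r₀ = 0%/12 = 0; months 10+ at r₁ = 23.8%/12 = 0.0198333.
After month 9 (no interest yet): B = €3,775.00 − 9·€163.72 = €2,301.52.
Then at r₁ with €163.72/mo: n₂ = −ln(1 − r₁·B/P)/ln(1+r₁) ≈ 16.64 → 17 more payments.
Total paid = 25·€163.72 + €105.62 = €4,198.62; interest = €4,198.62 − €3,775.00 = €423.62.

€424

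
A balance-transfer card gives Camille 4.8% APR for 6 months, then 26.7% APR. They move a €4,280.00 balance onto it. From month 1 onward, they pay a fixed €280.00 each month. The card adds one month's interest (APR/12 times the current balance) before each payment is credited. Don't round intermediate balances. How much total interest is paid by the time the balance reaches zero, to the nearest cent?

€456.17

Promo months 1–6 at r₀ = 4.8%/12 = 0.004; months 7+ at r₁ = 26.7%/12 = 0.02225.
After month 6: iterate B ← B·(1+r₀) − €280.00 for 6 months → €2,686.86.
Then at r₁ with €280.00/mo: n₂ = −ln(1 − r₁·B/P)/ln(1+r₁) ≈ 10.91 → 11 more payments.
Total paid = 16·€280.00 + €256.17 = €4,736.17; interest = €4,736.17 − €4,280.00 = €456.17.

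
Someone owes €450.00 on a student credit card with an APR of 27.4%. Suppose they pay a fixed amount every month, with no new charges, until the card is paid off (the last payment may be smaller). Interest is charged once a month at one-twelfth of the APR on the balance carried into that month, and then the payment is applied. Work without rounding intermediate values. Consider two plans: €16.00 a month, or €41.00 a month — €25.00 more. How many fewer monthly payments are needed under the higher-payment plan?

Monthly rate r = 27.4%/12 = 2.28333% = 0.0228333.
At €16.00/mo: n = ⌈−ln(1 − rB₀/P)/ln(1+r)⌉ = 46 payments (last €8.41); total interest = total paid − €450.00 = €278.41.
At €41.00/mo: 13 payments (last €32.00); total interest €74.00.
Payments saved = 46 − 13 = 33.

33 fewer payments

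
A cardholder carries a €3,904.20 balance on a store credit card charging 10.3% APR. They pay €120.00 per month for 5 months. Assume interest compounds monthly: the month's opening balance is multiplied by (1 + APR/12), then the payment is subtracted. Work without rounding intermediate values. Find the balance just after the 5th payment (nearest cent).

Monthly rate r = 10.3%/12 = 0.858333% = 0.00858333.
Each month: B ← B·(1+r) − €120.00.
Month 1: interest €33.51; balance after payment €3,817.71.
Month 2: interest €32.77; balance after payment €3,730.48.
Month 3: interest €32.02; balance after payment €3,642.50.
Month 4: interest €31.26; balance after payment €3,553.76.
Month 5: interest €30.50; balance after payment €3,464.27.

€3,464.27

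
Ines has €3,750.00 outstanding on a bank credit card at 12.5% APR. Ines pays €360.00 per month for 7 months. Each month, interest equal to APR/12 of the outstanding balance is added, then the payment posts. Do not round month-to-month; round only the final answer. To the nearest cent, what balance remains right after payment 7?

Monthly rate r = 12.5%/12 = 1.04167% = 0.0104167.
Each month: B ← B·(1+r) − €360.00.
Month 1: interest €39.06; balance after payment €3,429.06.
Month 2: interest €35.72; balance after payment €3,104.78.
Month 3: interest €32.34; balance after payment €2,777.12.
Month 4: interest €28.93; balance after payment €2,446.05.
Month 5: interest €25.48; balance after payment €2,111.53.
Month 6: interest €22.00; balance after payment €1,773.53.
Month 7: interest €18.47; balance after payment €1,432.00.

€1,432.00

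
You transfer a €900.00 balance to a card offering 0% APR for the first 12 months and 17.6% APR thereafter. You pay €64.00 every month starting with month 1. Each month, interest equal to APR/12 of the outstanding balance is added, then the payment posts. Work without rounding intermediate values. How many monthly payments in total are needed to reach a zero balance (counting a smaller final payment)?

15 payments

Promo months 1–12 at r₀ = 0%/12 = 0; months 13+ at r₁ = 17.6%/12 = 0.0146667.
After month 12 (no interest yet): B = €900.00 − 12·€64.00 = €132.00.
Then at r₁ with €64.00/mo: n₂ = −ln(1 − r₁·B/P)/ln(1+r₁) ≈ 2.11 → 3 more payments.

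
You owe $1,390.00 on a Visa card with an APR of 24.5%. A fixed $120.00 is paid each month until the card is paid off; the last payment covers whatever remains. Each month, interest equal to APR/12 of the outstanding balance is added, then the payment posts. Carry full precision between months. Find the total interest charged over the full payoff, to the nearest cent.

$212.37

Monthly rate r = 24.5%/12 = 2.04167% = 0.0204167.
Payoff takes n = ⌈−ln(1 − rB₀/P)/ln(1+r)⌉ = ⌈13.351⌉ = 14 payments; the last is $42.37.
Total paid = 13·$120.00 + $42.37 = $1,602.37.
Total interest = total paid − principal = $1,602.37 − $1,390.00 = $212.37.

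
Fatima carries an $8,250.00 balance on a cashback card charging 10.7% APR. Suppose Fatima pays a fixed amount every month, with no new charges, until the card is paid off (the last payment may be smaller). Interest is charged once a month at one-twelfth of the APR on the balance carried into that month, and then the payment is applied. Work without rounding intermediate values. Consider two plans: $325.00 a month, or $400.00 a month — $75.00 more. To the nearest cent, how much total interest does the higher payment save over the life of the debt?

$238.15

Monthly rate r = 10.7%/12 = 0.891667% = 0.00891667.
At $325.00/mo: n = ⌈−ln(1 − rB₀/P)/ln(1+r)⌉ = 29 payments (last $295.59); total interest = total paid − $8,250.00 = $1,145.59.
At $400.00/mo: 23 payments (last $357.44); total interest $907.44.
Interest saved = $1,145.59 − $907.44 = $238.15.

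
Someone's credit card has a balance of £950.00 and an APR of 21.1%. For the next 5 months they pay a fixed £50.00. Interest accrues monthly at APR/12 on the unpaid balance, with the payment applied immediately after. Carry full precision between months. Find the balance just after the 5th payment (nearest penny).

£777.56

Monthly rate r = 21.1%/12 = 1.75833% = 0.0175833.
Each month: B ← B·(1+r) − £50.00.
Month 1: interest £16.70; balance after payment £916.70.
Month 2: interest £16.12; balance after payment £882.82.
Month 3: interest £15.52; balance after payment £848.35.
Month 4: interest £14.92; balance after payment £813.26.
Month 5: interest £14.30; balance after payment £777.56.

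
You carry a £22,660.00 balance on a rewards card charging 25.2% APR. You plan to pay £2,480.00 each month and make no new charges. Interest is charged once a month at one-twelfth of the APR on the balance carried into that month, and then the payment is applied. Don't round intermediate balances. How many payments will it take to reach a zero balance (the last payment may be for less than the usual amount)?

11 months

Monthly rate r = 25.2%/12 = 2.1% = 0.021.
Recurrence: B ← B·(1+r) − £2,480.00.
Month 1: interest £475.86; balance after payment £20,655.86.
Month 2: interest £433.77; balance after payment £18,609.63.
Closed form: n = −ln(1 − rB₀/P)/ln(1+r) = −ln(0.80812)/ln(1.021) ≈ 10.251, so the balance reaches zero during payment 11.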